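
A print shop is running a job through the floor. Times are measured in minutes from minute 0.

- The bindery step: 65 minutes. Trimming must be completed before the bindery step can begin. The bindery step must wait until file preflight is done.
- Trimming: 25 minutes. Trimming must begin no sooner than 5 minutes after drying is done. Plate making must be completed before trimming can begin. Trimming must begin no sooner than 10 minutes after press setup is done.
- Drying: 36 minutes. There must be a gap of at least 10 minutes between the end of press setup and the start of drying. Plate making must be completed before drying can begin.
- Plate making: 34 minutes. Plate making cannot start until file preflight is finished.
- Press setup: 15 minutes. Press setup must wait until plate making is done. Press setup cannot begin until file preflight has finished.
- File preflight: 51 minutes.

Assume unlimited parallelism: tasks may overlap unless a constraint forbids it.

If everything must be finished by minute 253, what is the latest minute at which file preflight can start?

To finish by minute 253, the bindery step (duration 65) must start no later than minute 188.
Since the bindery step (must start by minute 188) depends on it, trimming must finish by minute 188. Backing off its 25-minute duration gives a latest start of minute 163.
Drying feeds into trimming (must start by minute 163, minus 5-minute gap → minute 158); so drying must finish by minute 158 and therefore start by minute 122.
For press setup: drying (must start by minute 122, minus 10-minute gap → minute 112); trimming (must start by minute 163, minus 10-minute gap → minute 153). The most restrictive is minute 112; with a 15-minute duration, press setup must start by minute 97.
Plate making feeds press setup (must start by minute 97); drying (must start by minute 122); trimming (must start by minute 163). Taking the minimum, plate making must finish by minute 97 and start by 97 − 34 = minute 63.
File preflight must finish in time for plate making (must start by minute 63); press setup (must start by minute 97); the bindery step (must start by minute 188). The tightest is minute 63, so file preflight must start by 63 − 51 = minute 12.

12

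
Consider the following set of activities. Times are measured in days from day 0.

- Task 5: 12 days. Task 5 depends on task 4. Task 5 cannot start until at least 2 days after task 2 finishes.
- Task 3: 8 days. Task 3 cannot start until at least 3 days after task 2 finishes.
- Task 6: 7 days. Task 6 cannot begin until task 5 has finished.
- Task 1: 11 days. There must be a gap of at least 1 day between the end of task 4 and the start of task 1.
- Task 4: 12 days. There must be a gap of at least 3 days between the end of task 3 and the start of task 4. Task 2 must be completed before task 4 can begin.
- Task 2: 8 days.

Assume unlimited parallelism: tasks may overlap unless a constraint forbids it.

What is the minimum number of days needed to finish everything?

Task 2 has no prerequisites, so it starts at day 0 and finishes at day 8.
Task 3 cannot begin until task 2 (finishes day 8, plus 3-day gap → day 11). It runs from day 11 to 11 + 8 = day 19.
For task 4: task 3 (finishes day 19, plus 3-day gap → day 22); task 2 (finishes day 8). Taking the maximum gives a start of day 22, and it finishes at 22 + 12 = day 34.
Task 5 has to wait for task 4 (finishes day 34); task 2 (finishes day 8, plus 2-day gap → day 10). The latest of these is day 34, so task 5 runs day 34 to 34 + 12 = day 46.
Task 6 waits on task 5 (finishes day 46), so it starts at day 46 and finishes at 46 + 7 = day 53.
Task 1 waits on task 4 (finishes day 34, plus 1-day gap → day 35), so it starts at day 35 and finishes at 35 + 11 = day 46.
All tasks are finished once the last one completes. Finish times: Task 1 at 46, Task 2 at 8, Task 3 at 19, Task 4 at 34, Task 5 at 46, Task 6 at 53. The latest is day 53.

53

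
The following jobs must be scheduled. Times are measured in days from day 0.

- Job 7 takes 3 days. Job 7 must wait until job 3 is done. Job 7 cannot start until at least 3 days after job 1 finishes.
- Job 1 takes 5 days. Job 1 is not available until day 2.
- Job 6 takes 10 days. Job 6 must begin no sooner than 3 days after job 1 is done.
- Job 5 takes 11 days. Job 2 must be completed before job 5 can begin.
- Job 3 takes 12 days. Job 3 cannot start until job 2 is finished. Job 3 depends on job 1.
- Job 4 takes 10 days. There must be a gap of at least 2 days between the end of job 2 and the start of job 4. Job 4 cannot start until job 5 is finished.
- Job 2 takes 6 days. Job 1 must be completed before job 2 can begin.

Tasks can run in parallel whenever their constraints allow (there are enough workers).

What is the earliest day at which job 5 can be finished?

After its own release at day 2, job 1 can start at day 2 and finishes at day 7.
After job 1 (finishes day 7), job 2 can start at day 7 and finishes at day 13.
Job 5 cannot begin until job 2 (finishes day 13). It runs from day 13 to 13 + 11 = day 24.

24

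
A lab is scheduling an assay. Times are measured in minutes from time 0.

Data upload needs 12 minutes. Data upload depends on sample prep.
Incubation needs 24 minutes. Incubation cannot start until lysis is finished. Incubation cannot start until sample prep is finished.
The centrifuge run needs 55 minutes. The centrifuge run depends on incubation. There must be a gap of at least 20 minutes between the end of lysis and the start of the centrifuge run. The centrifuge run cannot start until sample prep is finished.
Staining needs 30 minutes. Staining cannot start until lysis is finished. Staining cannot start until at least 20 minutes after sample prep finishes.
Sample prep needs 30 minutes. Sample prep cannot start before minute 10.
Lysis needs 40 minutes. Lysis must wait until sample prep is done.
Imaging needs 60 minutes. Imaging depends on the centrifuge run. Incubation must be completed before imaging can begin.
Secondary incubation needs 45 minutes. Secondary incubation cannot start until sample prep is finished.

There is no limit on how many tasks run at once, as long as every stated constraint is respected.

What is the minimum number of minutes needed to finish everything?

After its own release at minute 10, sample prep can start at minute 10 and finishes at minute 40.
Data upload cannot begin until sample prep (finishes minute 40). It runs from minute 40 to 40 + 12 = minute 52.
Secondary incubation waits on sample prep (finishes minute 40), so it starts at minute 40 and finishes at 40 + 45 = minute 85.
Lysis cannot begin until sample prep (finishes minute 40). It runs from minute 40 to 40 + 40 = minute 80.
For staining: lysis (finishes minute 80); sample prep (finishes minute 40, plus 20-minute gap → minute 60). Taking the maximum gives a start of minute 80, and it finishes at 80 + 30 = minute 110.
For incubation: lysis (finishes minute 80); sample prep (finishes minute 40). Taking the maximum gives a start of minute 80, and it finishes at 80 + 24 = minute 104.
The centrifuge run has to wait for incubation (finishes minute 104); lysis (finishes minute 80, plus 20-minute gap → minute 100); sample prep (finishes minute 40). The latest of these is minute 104, so the centrifuge run runs minute 104 to 104 + 55 = minute 159.
Imaging has to wait for the centrifuge run (finishes minute 159); incubation (finishes minute 104). The latest of these is minute 159, so imaging runs minute 159 to 159 + 60 = minute 219.
All tasks are finished once the last one completes. Finish times: Sample prep at 40, Lysis at 80, Incubation at 104, The centrifuge run at 159, Staining at 110, Secondary incubation at 85, Imaging at 219, Data upload at 52. The latest is minute 219.

219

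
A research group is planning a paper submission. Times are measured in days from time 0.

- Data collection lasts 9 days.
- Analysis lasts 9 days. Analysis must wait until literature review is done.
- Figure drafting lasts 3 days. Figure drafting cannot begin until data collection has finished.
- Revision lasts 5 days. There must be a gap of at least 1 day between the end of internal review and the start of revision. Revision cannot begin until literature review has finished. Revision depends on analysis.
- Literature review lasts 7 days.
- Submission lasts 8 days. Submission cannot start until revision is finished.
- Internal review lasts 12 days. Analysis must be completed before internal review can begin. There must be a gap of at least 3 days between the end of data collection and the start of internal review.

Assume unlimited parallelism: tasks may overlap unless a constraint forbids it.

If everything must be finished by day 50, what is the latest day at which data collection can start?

Submission must finish by day 50; it takes 8 days, so it must start by 50 − 8 = day 42.
Revision must finish before submission (must start by day 42). With a 5-day duration, revision must start by 42 − 5 = day 37.
Internal review has to be done before revision (must start by day 37, minus 1-day gap → day 36). That means finishing by day 36, i.e. starting by 36 − 12 = day 24.
To finish by day 50, figure drafting (duration 3) must start no later than day 47.
Data collection has several dependents: figure drafting (must start by day 47); internal review (must start by day 24, minus 3-day gap → day 21). The earliest of those limits is day 21, so data collection must start by 21 − 9 = day 12.

12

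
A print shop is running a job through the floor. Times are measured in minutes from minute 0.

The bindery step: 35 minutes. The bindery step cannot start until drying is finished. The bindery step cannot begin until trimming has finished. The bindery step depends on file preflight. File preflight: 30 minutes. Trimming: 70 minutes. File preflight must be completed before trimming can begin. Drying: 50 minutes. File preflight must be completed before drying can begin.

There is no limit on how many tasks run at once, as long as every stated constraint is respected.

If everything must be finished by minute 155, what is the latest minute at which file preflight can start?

20

The bindery step has no dependents, so it just needs to finish by minute 155. Starting by 155 − 35 = minute 120 achieves that.
Drying must finish before the bindery step (must start by minute 120). With a 50-minute duration, drying must start by 120 − 50 = minute 70.
Trimming must finish before the bindery step (must start by minute 120). With a 70-minute duration, trimming must start by 120 − 70 = minute 50.
File preflight feeds drying (must start by minute 70); trimming (must start by minute 50); the bindery step (must start by minute 120). Taking the minimum, file preflight must finish by minute 50 and start by 50 − 30 = minute 20.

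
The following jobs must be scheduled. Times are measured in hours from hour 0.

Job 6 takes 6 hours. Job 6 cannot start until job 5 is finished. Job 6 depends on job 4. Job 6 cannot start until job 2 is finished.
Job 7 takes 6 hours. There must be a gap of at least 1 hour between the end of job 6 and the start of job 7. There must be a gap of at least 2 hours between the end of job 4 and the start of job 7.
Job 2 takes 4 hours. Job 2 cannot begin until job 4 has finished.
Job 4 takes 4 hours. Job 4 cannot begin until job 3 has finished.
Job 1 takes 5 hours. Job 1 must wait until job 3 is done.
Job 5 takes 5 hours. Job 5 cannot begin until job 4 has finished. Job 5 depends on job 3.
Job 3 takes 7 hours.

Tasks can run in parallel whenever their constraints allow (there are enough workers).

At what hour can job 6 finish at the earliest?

Job 3 can start immediately at hour 0; it finishes at hour 7.
Job 4 cannot begin until job 3 (finishes hour 7). It runs from hour 7 to 7 + 4 = hour 11.
Job 5 needs all of job 4 (finishes hour 11); job 3 (finishes hour 7). That puts its earliest start at hour 11; it finishes at 11 + 5 = hour 16.
Job 2 cannot begin until job 4 (finishes hour 11). It runs from hour 11 to 11 + 4 = hour 15.
For job 6: job 5 (finishes hour 16); job 4 (finishes hour 11); job 2 (finishes hour 15). Taking the maximum gives a start of hour 16, and it finishes at 16 + 6 = hour 22.

22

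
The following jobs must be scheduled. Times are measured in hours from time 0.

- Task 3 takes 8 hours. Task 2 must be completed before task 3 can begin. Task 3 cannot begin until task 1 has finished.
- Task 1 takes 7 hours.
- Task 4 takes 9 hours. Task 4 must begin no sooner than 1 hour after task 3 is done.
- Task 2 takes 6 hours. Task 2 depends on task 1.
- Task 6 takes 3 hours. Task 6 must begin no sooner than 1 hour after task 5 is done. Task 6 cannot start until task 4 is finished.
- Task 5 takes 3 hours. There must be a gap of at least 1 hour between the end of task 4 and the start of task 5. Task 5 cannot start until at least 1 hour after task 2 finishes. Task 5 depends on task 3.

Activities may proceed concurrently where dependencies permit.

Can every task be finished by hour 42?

Yes

Nothing blocks task 1, so it runs from hour 0 to hour 7.
Task 2 cannot begin until task 1 (finishes hour 7). It runs from hour 7 to 7 + 6 = hour 13.
Task 3 needs all of task 2 (finishes hour 13); task 1 (finishes hour 7). That puts its earliest start at hour 13; it finishes at 13 + 8 = hour 21.
Task 4 waits on task 3 (finishes hour 21, plus 1-hour gap → hour 22), so it starts at hour 22 and finishes at 22 + 9 = hour 31.
For task 5: task 4 (finishes hour 31, plus 1-hour gap → hour 32); task 2 (finishes hour 13, plus 1-hour gap → hour 14); task 3 (finishes hour 21). Taking the maximum gives a start of hour 32, and it finishes at 32 + 3 = hour 35.
Task 6 has to wait for task 5 (finishes hour 35, plus 1-hour gap → hour 36); task 4 (finishes hour 31). The latest of these is hour 36, so task 6 runs hour 36 to 36 + 3 = hour 39.
Every task is finished by hour 39, which is no later than the deadline of 42, so the schedule is feasible.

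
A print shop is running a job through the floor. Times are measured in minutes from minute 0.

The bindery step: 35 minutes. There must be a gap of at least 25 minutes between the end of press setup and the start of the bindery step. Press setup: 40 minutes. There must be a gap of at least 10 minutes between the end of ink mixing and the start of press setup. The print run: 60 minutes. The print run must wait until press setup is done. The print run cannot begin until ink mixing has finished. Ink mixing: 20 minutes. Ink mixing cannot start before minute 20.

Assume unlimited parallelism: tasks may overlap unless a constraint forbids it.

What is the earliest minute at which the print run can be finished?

150

After its own release at minute 20, ink mixing can start at minute 20 and finishes at minute 40.
After ink mixing (finishes minute 40, plus 10-minute gap → minute 50), press setup can start at minute 50 and finishes at minute 90.
The print run has to wait for press setup (finishes minute 90); ink mixing (finishes minute 40). The latest of these is minute 90, so the print run runs minute 90 to 90 + 60 = minute 150.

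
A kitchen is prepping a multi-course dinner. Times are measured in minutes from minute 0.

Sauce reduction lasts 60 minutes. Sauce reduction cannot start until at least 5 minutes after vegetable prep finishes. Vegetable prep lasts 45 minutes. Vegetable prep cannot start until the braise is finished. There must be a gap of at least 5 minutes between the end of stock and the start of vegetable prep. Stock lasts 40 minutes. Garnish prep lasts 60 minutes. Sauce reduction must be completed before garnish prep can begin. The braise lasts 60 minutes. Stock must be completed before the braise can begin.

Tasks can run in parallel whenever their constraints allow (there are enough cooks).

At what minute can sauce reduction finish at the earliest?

210

Nothing blocks stock, so it runs from minute 0 to minute 40.
After stock (finishes minute 40), the braise can start at minute 40 and finishes at minute 100.
Vegetable prep needs all of the braise (finishes minute 100); stock (finishes minute 40, plus 5-minute gap → minute 45). That puts its earliest start at minute 100; it finishes at 100 + 45 = minute 145.
Sauce reduction cannot begin until vegetable prep (finishes minute 145, plus 5-minute gap → minute 150). It runs from minute 150 to 150 + 60 = minute 210.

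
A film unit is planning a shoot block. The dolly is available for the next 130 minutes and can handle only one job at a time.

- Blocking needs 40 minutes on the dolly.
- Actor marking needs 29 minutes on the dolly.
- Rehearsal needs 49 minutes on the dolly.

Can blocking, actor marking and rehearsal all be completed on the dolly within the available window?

Yes

Running back to back, the jobs need 40 + 29 + 49 = 118 minutes on the dolly.
Since 118 ≤ 130, they fit within the window.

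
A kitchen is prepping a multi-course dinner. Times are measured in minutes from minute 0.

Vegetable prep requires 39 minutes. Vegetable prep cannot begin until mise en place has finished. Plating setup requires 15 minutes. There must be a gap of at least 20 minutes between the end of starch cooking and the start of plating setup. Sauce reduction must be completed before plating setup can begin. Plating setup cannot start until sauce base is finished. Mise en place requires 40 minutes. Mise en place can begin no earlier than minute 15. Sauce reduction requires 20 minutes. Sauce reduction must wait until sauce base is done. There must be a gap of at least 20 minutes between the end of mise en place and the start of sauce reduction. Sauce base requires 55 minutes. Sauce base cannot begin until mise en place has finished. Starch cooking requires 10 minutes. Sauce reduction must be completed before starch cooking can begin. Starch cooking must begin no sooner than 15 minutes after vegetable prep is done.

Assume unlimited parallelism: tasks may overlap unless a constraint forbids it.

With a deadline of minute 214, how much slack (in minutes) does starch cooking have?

39

Mise en place cannot begin until its own release at minute 15. It runs from minute 15 to 15 + 40 = minute 55.
After mise en place (finishes minute 55), vegetable prep can start at minute 55 and finishes at minute 94.
Sauce base waits on mise en place (finishes minute 55), so it starts at minute 55 and finishes at 55 + 55 = minute 110.
Sauce reduction cannot start until sauce base (finishes minute 110); mise en place (finishes minute 55, plus 20-minute gap → minute 75). The controlling bound is minute 110, so sauce reduction finishes at 110 + 20 = minute 130.
For starch cooking: sauce reduction (finishes minute 130); vegetable prep (finishes minute 94, plus 15-minute gap → minute 109). Taking the maximum gives a start of minute 130, and it finishes at 130 + 10 = minute 140.

Working backward from the deadline:
Plating setup must finish by minute 214; it takes 15 minutes, so it must start by 214 − 15 = minute 199.
Starch cooking must finish before plating setup (must start by minute 199, minus 20-minute gap → minute 179). With a 10-minute duration, starch cooking must start by 179 − 10 = minute 169.
So starch cooking can start as early as minute 130 and as late as minute 169, giving 169 − 130 = 39 minutes of slack.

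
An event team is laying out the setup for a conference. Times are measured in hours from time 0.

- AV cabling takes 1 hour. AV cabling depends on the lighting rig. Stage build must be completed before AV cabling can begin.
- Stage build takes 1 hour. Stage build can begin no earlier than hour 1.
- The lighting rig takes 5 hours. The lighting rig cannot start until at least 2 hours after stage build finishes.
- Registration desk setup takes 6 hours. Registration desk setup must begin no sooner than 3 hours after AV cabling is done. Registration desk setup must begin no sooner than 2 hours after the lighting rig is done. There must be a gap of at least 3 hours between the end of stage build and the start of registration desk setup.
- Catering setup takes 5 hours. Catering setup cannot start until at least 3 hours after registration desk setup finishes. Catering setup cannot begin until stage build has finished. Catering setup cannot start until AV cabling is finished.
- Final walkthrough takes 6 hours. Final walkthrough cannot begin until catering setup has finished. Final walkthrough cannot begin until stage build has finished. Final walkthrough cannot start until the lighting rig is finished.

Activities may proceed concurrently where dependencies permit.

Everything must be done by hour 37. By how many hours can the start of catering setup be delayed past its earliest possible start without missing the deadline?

Stage build cannot begin until its own release at hour 1. It runs from hour 1 to 1 + 1 = hour 2.
The lighting rig cannot begin until stage build (finishes hour 2, plus 2-hour gap → hour 4). It runs from hour 4 to 4 + 5 = hour 9.
AV cabling needs all of the lighting rig (finishes hour 9); stage build (finishes hour 2). That puts its earliest start at hour 9; it finishes at 9 + 1 = hour 10.
Registration desk setup has to wait for AV cabling (finishes hour 10, plus 3-hour gap → hour 13); the lighting rig (finishes hour 9, plus 2-hour gap → hour 11); stage build (finishes hour 2, plus 3-hour gap → hour 5). The latest of these is hour 13, so registration desk setup runs hour 13 to 13 + 6 = hour 19.
Catering setup has to wait for registration desk setup (finishes hour 19, plus 3-hour gap → hour 22); stage build (finishes hour 2); AV cabling (finishes hour 10). The latest of these is hour 22, so catering setup runs hour 22 to 22 + 5 = hour 27.

Working backward from the deadline:
Nothing follows final walkthrough; the deadline of hour 37 is its only limit. It must start by 37 − 6 = hour 31.
Catering setup must finish before final walkthrough (must start by hour 31). With a 5-hour duration, catering setup must start by 31 − 5 = hour 26.
So catering setup can start as early as hour 22 and as late as hour 26, giving 26 − 22 = 4 hours of slack.

4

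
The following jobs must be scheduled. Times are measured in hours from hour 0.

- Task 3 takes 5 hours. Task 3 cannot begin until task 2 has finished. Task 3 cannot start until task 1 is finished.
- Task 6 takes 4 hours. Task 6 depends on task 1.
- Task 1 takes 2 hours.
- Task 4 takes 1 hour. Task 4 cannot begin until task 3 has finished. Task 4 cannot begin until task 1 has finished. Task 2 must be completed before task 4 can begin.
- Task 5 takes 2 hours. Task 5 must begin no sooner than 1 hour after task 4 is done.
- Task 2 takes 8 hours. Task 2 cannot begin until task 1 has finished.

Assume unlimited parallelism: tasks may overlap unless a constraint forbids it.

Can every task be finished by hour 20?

Yes

Nothing blocks task 1, so it runs from hour 0 to hour 2.
After task 1 (finishes hour 2), task 6 can start at hour 2 and finishes at hour 6.
Task 2 waits on task 1 (finishes hour 2), so it starts at hour 2 and finishes at 2 + 8 = hour 10.
Task 3 has to wait for task 2 (finishes hour 10); task 1 (finishes hour 2). The latest of these is hour 10, so task 3 runs hour 10 to 10 + 5 = hour 15.
Task 4 has to wait for task 3 (finishes hour 15); task 1 (finishes hour 2); task 2 (finishes hour 10). The latest of these is hour 15, so task 4 runs hour 15 to 15 + 1 = hour 16.
After task 4 (finishes hour 16, plus 1-hour gap → hour 17), task 5 can start at hour 17 and finishes at hour 19.
Every task is finished by hour 19, which is no later than the deadline of 20, so the schedule is feasible.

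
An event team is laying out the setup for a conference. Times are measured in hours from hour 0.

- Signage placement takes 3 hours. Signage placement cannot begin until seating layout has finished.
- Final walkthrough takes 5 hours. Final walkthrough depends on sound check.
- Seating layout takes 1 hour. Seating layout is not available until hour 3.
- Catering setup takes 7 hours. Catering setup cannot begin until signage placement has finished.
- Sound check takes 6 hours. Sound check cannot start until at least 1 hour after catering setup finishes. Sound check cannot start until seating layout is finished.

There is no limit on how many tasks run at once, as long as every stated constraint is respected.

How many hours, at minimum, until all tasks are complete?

26

Seating layout cannot begin until its own release at hour 3. It runs from hour 3 to 3 + 1 = hour 4.
Signage placement cannot begin until seating layout (finishes hour 4). It runs from hour 4 to 4 + 3 = hour 7.
Catering setup cannot begin until signage placement (finishes hour 7). It runs from hour 7 to 7 + 7 = hour 14.
Sound check has to wait for catering setup (finishes hour 14, plus 1-hour gap → hour 15); seating layout (finishes hour 4). The latest of these is hour 15, so sound check runs hour 15 to 15 + 6 = hour 21.
Final walkthrough waits on sound check (finishes hour 21), so it starts at hour 21 and finishes at 21 + 5 = hour 26.
All tasks are finished once the last one completes. Finish times: Seating layout at 4, Signage placement at 7, Catering setup at 14, Sound check at 21, Final walkthrough at 26. The latest is hour 26.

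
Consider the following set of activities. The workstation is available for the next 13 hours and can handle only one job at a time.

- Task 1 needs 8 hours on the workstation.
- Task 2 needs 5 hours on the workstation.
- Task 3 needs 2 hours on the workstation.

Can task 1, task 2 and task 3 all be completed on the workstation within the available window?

Running back to back, the jobs need 8 + 5 + 2 = 15 hours on the workstation.
Since 15 > 13, they cannot all fit.

No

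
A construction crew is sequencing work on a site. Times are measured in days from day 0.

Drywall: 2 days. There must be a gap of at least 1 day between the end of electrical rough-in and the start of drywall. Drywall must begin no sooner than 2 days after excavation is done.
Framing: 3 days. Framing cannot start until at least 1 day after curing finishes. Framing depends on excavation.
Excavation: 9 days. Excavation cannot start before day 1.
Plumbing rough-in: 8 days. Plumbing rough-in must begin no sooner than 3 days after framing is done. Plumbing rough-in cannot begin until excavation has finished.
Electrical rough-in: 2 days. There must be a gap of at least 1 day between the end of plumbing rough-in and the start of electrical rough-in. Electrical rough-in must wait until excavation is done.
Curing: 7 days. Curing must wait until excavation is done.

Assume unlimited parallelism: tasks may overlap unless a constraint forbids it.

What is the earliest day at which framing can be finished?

Excavation cannot begin until its own release at day 1. It runs from day 1 to 1 + 9 = day 10.
Curing waits on excavation (finishes day 10), so it starts at day 10 and finishes at 10 + 7 = day 17.
Framing cannot start until curing (finishes day 17, plus 1-day gap → day 18); excavation (finishes day 10). The controlling bound is day 18, so framing finishes at 18 + 3 = day 21.

21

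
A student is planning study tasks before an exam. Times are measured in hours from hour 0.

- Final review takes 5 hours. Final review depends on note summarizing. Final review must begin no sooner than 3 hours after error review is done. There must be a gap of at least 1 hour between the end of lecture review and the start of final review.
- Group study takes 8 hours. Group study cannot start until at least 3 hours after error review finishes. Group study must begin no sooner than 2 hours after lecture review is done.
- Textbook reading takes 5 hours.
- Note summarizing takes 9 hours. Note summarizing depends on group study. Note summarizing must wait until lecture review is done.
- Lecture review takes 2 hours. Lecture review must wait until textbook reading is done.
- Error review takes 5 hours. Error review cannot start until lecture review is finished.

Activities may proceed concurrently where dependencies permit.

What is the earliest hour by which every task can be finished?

37

Textbook reading has no prerequisites, so it starts at hour 0 and finishes at hour 5.
Lecture review cannot begin until textbook reading (finishes hour 5). It runs from hour 5 to 5 + 2 = hour 7.
Error review waits on lecture review (finishes hour 7), so it starts at hour 7 and finishes at 7 + 5 = hour 12.
Group study has to wait for error review (finishes hour 12, plus 3-hour gap → hour 15); lecture review (finishes hour 7, plus 2-hour gap → hour 9). The latest of these is hour 15, so group study runs hour 15 to 15 + 8 = hour 23.
Note summarizing cannot start until group study (finishes hour 23); lecture review (finishes hour 7). The controlling bound is hour 23, so note summarizing finishes at 23 + 9 = hour 32.
For final review: note summarizing (finishes hour 32); error review (finishes hour 12, plus 3-hour gap → hour 15); lecture review (finishes hour 7, plus 1-hour gap → hour 8). Taking the maximum gives a start of hour 32, and it finishes at 32 + 5 = hour 37.
All tasks are finished once the last one completes. Finish times: Textbook reading at 5, Lecture review at 7, Error review at 12, Group study at 23, Note summarizing at 32, Final review at 37. The latest is hour 37.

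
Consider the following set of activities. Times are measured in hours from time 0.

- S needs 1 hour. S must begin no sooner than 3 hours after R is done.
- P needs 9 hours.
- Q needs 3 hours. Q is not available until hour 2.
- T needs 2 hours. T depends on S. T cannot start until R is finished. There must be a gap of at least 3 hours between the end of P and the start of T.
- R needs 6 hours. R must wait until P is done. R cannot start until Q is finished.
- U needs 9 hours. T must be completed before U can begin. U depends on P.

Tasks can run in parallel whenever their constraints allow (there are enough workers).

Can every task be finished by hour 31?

Q waits on its own release at hour 2, so it starts at hour 2 and finishes at 2 + 3 = hour 5.
Nothing blocks P, so it runs from hour 0 to hour 9.
For R: P (finishes hour 9); Q (finishes hour 5). Taking the maximum gives a start of hour 9, and it finishes at 9 + 6 = hour 15.
S waits on R (finishes hour 15, plus 3-hour gap → hour 18), so it starts at hour 18 and finishes at 18 + 1 = hour 19.
For T: S (finishes hour 19); R (finishes hour 15); P (finishes hour 9, plus 3-hour gap → hour 12). Taking the maximum gives a start of hour 19, and it finishes at 19 + 2 = hour 21.
U needs all of T (finishes hour 21); P (finishes hour 9). That puts its earliest start at hour 21; it finishes at 21 + 9 = hour 30.
Every task is finished by hour 30, which is no later than the deadline of 31, so the schedule is feasible.

Yes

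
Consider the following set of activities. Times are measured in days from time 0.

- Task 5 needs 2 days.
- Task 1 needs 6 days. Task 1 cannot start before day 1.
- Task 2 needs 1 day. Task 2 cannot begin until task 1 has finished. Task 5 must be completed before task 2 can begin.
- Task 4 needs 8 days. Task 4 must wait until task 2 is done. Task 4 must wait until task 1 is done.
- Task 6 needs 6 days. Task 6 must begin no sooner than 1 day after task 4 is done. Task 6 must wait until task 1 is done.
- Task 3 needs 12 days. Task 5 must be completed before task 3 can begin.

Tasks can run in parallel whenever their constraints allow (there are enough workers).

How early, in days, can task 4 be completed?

16

Nothing blocks task 5, so it runs from day 0 to day 2.
Task 1 waits on its own release at day 1, so it starts at day 1 and finishes at 1 + 6 = day 7.
Task 2 needs all of task 1 (finishes day 7); task 5 (finishes day 2). That puts its earliest start at day 7; it finishes at 7 + 1 = day 8.
Task 4 has to wait for task 2 (finishes day 8); task 1 (finishes day 7). The latest of these is day 8, so task 4 runs day 8 to 8 + 8 = day 16.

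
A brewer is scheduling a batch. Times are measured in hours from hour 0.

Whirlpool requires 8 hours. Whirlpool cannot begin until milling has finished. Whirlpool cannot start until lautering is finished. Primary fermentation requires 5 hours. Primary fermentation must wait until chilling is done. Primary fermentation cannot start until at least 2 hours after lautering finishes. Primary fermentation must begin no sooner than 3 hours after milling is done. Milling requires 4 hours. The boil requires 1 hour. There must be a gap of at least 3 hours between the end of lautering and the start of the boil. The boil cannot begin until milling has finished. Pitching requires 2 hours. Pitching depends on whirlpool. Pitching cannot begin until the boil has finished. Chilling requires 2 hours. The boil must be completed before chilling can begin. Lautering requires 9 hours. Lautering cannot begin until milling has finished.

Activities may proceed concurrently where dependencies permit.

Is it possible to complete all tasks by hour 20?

No

Milling has no prerequisites, so it starts at hour 0 and finishes at hour 4.
After milling (finishes hour 4), lautering can start at hour 4 and finishes at hour 13.
Whirlpool needs all of milling (finishes hour 4); lautering (finishes hour 13). That puts its earliest start at hour 13; it finishes at 13 + 8 = hour 21.
The boil cannot start until lautering (finishes hour 13, plus 3-hour gap → hour 16); milling (finishes hour 4). The controlling bound is hour 16, so the boil finishes at 16 + 1 = hour 17.
Pitching has to wait for whirlpool (finishes hour 21); the boil (finishes hour 17). The latest of these is hour 21, so pitching runs hour 21 to 21 + 2 = hour 23.
Chilling cannot begin until the boil (finishes hour 17). It runs from hour 17 to 17 + 2 = hour 19.
Primary fermentation needs all of chilling (finishes hour 19); lautering (finishes hour 13, plus 2-hour gap → hour 15); milling (finishes hour 4, plus 3-hour gap → hour 7). That puts its earliest start at hour 19; it finishes at 19 + 5 = hour 24.
The earliest everything can be done is hour 24, which is after the deadline of 20, so it is not possible.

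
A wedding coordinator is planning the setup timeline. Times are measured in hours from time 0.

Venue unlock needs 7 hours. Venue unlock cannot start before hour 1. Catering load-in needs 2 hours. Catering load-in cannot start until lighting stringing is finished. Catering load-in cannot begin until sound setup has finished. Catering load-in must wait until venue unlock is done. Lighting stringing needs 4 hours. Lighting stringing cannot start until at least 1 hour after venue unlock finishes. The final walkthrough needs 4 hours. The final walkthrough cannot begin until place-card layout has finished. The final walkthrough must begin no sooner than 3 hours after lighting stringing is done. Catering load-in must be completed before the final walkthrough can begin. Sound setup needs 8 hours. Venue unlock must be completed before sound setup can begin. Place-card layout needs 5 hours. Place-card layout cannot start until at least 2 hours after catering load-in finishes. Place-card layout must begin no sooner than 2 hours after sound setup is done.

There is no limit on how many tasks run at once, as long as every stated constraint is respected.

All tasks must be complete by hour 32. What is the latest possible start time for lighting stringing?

15

The final walkthrough must finish by hour 32; it takes 4 hours, so it must start by 32 − 4 = hour 28.
Since the final walkthrough (must start by hour 28) depends on it, place-card layout must finish by hour 28. Backing off its 5-hour duration gives a latest start of hour 23.
Catering load-in has several dependents: place-card layout (must start by hour 23, minus 2-hour gap → hour 21); the final walkthrough (must start by hour 28). The earliest of those limits is hour 21, so catering load-in must start by 21 − 2 = hour 19.
Lighting stringing has several dependents: catering load-in (must start by hour 19); the final walkthrough (must start by hour 28, minus 3-hour gap → hour 25). The earliest of those limits is hour 19, so lighting stringing must start by 19 − 4 = hour 15.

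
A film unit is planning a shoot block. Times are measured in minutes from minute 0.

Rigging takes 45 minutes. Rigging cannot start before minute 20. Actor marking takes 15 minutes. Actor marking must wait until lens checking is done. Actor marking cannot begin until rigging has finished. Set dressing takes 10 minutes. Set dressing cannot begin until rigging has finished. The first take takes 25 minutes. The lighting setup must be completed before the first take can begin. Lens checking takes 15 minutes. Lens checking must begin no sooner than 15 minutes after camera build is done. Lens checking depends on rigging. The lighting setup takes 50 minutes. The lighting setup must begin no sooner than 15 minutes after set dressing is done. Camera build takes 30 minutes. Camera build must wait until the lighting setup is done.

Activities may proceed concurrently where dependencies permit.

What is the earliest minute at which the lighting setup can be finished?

Rigging waits on its own release at minute 20, so it starts at minute 20 and finishes at 20 + 45 = minute 65.
After rigging (finishes minute 65), set dressing can start at minute 65 and finishes at minute 75.
After set dressing (finishes minute 75, plus 15-minute gap → minute 90), the lighting setup can start at minute 90 and finishes at minute 140.

140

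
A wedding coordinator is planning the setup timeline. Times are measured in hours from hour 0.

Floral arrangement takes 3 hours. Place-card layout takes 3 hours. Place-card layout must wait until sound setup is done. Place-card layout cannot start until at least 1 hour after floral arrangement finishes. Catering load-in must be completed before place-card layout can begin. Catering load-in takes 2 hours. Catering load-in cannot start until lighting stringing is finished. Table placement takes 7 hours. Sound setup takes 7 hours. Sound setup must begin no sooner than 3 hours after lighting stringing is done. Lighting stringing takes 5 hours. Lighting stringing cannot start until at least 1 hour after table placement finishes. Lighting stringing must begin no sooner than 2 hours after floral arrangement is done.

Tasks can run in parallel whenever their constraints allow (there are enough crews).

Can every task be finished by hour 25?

No

Floral arrangement has no prerequisites, so it starts at hour 0 and finishes at hour 3.
Table placement has no prerequisites, so it starts at hour 0 and finishes at hour 7.
For lighting stringing: table placement (finishes hour 7, plus 1-hour gap → hour 8); floral arrangement (finishes hour 3, plus 2-hour gap → hour 5). Taking the maximum gives a start of hour 8, and it finishes at 8 + 5 = hour 13.
After lighting stringing (finishes hour 13), catering load-in can start at hour 13 and finishes at hour 15.
Sound setup cannot begin until lighting stringing (finishes hour 13, plus 3-hour gap → hour 16). It runs from hour 16 to 16 + 7 = hour 23.
Place-card layout needs all of sound setup (finishes hour 23); floral arrangement (finishes hour 3, plus 1-hour gap → hour 4); catering load-in (finishes hour 15). That puts its earliest start at hour 23; it finishes at 23 + 3 = hour 26.
The earliest everything can be done is hour 26, which is after the deadline of 25, so it is not possible.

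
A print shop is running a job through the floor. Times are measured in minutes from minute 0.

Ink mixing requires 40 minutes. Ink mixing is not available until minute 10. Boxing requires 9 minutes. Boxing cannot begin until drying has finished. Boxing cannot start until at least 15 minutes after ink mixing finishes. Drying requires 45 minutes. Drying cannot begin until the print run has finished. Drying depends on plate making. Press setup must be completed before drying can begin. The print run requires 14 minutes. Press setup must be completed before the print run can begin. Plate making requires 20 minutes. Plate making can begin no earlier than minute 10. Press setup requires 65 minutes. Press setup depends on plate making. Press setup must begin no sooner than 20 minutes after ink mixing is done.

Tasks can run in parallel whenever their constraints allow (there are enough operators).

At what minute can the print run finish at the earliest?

Ink mixing cannot begin until its own release at minute 10. It runs from minute 10 to 10 + 40 = minute 50.
Plate making waits on its own release at minute 10, so it starts at minute 10 and finishes at 10 + 20 = minute 30.
Press setup needs all of plate making (finishes minute 30); ink mixing (finishes minute 50, plus 20-minute gap → minute 70). That puts its earliest start at minute 70; it finishes at 70 + 65 = minute 135.
The print run cannot begin until press setup (finishes minute 135). It runs from minute 135 to 135 + 14 = minute 149.

149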